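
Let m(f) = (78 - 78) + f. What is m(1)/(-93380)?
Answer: -1/93380 ≈ -1.0709e-5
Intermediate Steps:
m(f) = f (m(f) = 0 + f = f)
m(1)/(-93380) = 1/(-93380) = 1*(-1/93380) = -1/93380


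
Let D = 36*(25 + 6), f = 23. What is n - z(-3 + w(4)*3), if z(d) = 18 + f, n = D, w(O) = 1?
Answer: 1075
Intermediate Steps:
D = 1116 (D = 36*31 = 1116)
n = 1116
z(d) = 41 (z(d) = 18 + 23 = 41)
n - z(-3 + w(4)*3) = 1116 - 1*41 = 1116 - 41 = 1075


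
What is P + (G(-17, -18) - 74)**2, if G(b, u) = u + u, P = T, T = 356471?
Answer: 368571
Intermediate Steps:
P = 356471
G(b, u) = 2*u
P + (G(-17, -18) - 74)**2 = 356471 + (2*(-18) - 74)**2 = 356471 + (-36 - 74)**2 = 356471 + (-110)**2 = 356471 + 12100 = 368571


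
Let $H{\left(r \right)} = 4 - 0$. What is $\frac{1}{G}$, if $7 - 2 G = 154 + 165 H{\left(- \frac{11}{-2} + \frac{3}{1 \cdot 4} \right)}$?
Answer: $- \frac{2}{807} \approx -0.0024783$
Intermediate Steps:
$H{\left(r \right)} = 4$ ($H{\left(r \right)} = 4 + 0 = 4$)
$G = - \frac{807}{2}$ ($G = \frac{7}{2} - \frac{154 + 165 \cdot 4}{2} = \frac{7}{2} - \frac{154 + 660}{2} = \frac{7}{2} - 407 = - \frac{807}{2} \approx -403.5$)
$\frac{1}{G} = \frac{1}{- \frac{807}{2}} = - \frac{2}{807}$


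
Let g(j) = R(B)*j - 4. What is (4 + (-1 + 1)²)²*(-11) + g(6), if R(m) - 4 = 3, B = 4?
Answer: -138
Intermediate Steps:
R(m) = 7 (R(m) = 4 + 3 = 7)
g(j) = -4 + 7*j (g(j) = 7*j - 4 = -4 + 7*j)
(4 + (-1 + 1)²)²*(-11) + g(6) = (4 + (-1 + 1)²)²*(-11) + (-4 + 7*6) = (4 + 0²)²*(-11) + (-4 + 42) = (4 + 0)²*(-11) + 38 = 4²*(-11) + 38 = 16*(-11) + 38 = -176 + 38 = -138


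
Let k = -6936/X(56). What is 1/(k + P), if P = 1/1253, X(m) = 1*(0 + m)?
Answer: -1253/155192 ≈ -0.0080739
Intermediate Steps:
X(m) = m (X(m) = 1*m = m)
k = -867/7 (k = -6936/56 = -6936*1/56 = -867/7 ≈ -123.86)
P = 1/1253 ≈ 0.00079808
1/(k + P) = 1/(-867/7 + 1/1253) = 1/(-155192/1253) = -1253/155192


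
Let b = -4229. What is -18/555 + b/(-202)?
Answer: 781153/37370 ≈ 20.903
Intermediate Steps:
-18/555 + b/(-202) = -18/555 - 4229/(-202) = -18*1/555 - 4229*(-1/202) = -6/185 + 4229/202 = 781153/37370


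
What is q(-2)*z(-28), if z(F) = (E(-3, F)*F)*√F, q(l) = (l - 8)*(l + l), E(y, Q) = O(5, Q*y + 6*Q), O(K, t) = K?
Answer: -11200*I*√7 ≈ -29632.0*I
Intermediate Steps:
E(y, Q) = 5
q(l) = 2*l*(-8 + l) (q(l) = (-8 + l)*(2*l) = 2*l*(-8 + l))
z(F) = 5*F^(3/2) (z(F) = (5*F)*√F = 5*F^(3/2))
q(-2)*z(-28) = (2*(-2)*(-8 - 2))*(5*(-28)^(3/2)) = (2*(-2)*(-10))*(5*(-56*I*√7)) = 40*(-280*I*√7) = -11200*I*√7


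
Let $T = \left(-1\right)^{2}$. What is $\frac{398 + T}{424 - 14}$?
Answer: $\frac{399}{410} \approx 0.97317$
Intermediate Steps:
$T = 1$
$\frac{398 + T}{424 - 14} = \frac{398 + 1}{424 - 14} = \frac{399}{410}$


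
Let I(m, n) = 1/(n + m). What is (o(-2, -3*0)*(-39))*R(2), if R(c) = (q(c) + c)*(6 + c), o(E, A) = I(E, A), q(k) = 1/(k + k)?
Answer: 351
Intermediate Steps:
I(m, n) = 1/(m + n)
q(k) = 1/(2*k)
o(E, A) = 1/(A + E) (o(E, A) = 1/(E + A) = 1/(A + E))
R(c) = (6 + c)*(c + 1/(2*c)) (R(c) = (1/(2*c) + c)*(6 + c) = (c + 1/(2*c))*(6 + c) = (6 + c)*(c + 1/(2*c)))
(o(-2, -3*0)*(-39))*R(2) = (-39/(-3*0 - 2))*(½ + 2² + 3/2 + 6*2) = (-39/(0 - 2))*(½ + 4 + 3*(½) + 12) = (-39/(-2))*(½ + 4 + 3/2 + 12) = -½*(-39)*18 = (39/2)*18 = 351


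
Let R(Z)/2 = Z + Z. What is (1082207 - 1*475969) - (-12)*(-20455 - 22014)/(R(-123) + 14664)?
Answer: 715924609/1181 ≈ 6.0620e+5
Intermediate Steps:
R(Z) = 4*Z (R(Z) = 2*(Z + Z) = 2*(2*Z) = 4*Z)
(1082207 - 1*475969) - (-12)*(-20455 - 22014)/(R(-123) + 14664) = (1082207 - 1*475969) - (-12)*(-20455 - 22014)/(4*(-123) + 14664) = (1082207 - 475969) - (-12)*(-42469/(-492 + 14664)) = 606238 - (-12)*(-42469/14172) = 606238 - (-12)*(-42469*1/14172) = 606238 - (-12)*(-42469)/14172 = 606238 - 1*42469/1181 = 606238 - 42469/1181 = 715924609/1181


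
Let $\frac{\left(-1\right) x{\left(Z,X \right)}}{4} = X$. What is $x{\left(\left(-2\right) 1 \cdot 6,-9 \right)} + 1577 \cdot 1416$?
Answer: $2233068$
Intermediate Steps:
$x{\left(Z,X \right)} = - 4 X$
$x{\left(\left(-2\right) 1 \cdot 6,-9 \right)} + 1577 \cdot 1416 = \left(-4\right) \left(-9\right) + 1577 \cdot 1416 = 36 + 2233032 = 2233068$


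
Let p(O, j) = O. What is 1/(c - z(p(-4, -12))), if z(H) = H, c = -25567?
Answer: -1/25563 ≈ -3.9119e-5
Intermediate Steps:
1/(c - z(p(-4, -12))) = 1/(-25567 - 1*(-4)) = 1/(-25567 + 4) = 1/(-25563) = -1/25563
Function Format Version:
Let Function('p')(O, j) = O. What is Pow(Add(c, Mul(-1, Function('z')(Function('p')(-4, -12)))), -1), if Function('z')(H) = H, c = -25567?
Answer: Rational(-1, 25563) ≈ -3.9119e-5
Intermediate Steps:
Pow(Add(c, Mul(-1, Function('z')(Function('p')(-4, -12)))), -1) = Pow(Add(-25567, Mul(-1, -4)), -1) = Pow(Add(-25567, 4), -1) = Pow(-25563, -1) = Rational(-1, 25563)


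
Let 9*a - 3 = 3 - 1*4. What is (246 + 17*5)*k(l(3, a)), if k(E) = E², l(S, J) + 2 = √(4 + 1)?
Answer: 2979 - 1324*√5 ≈ 18.446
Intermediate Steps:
a = 2/9 (a = ⅓ + (3 - 1*4)/9 = ⅓ + (3 - 4)/9 = ⅓ + (⅑)*(-1) = ⅓ - ⅑ = 2/9 ≈ 0.22222)
l(S, J) = -2 + √5 (l(S, J) = -2 + √(4 + 1) = -2 + √5)
(246 + 17*5)*k(l(3, a)) = (246 + 17*5)*(-2 + √5)² = (246 + 85)*(-2 + √5)² = 331*(-2 + √5)²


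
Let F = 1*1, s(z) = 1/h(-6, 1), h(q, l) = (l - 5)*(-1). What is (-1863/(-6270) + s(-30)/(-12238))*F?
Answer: 15198551/51154840 ≈ 0.29711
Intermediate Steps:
h(q, l) = 5 - l (h(q, l) = (-5 + l)*(-1) = 5 - l)
s(z) = ¼ (s(z) = 1/(5 - 1*1) = 1/(5 - 1) = 1/4 = ¼)
F = 1
(-1863/(-6270) + s(-30)/(-12238))*F = (-1863/(-6270) + (¼)/(-12238))*1 = (-1863*(-1/6270) + (¼)*(-1/12238))*1 = (621/2090 - 1/48952)*1 = (15198551/51154840)*1 = 15198551/51154840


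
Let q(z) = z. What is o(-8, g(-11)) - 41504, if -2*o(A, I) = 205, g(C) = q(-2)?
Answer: -83213/2 ≈ -41607.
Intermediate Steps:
g(C) = -2
o(A, I) = -205/2 (o(A, I) = -1/2*205 = -205/2)
o(-8, g(-11)) - 41504 = -205/2 - 41504 = -83213/2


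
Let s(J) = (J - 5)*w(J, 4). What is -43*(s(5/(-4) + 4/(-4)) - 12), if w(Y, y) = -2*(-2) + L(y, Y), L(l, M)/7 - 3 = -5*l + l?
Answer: -106425/4 ≈ -26606.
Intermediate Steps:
L(l, M) = 21 - 28*l (L(l, M) = 21 + 7*(-5*l + l) = 21 + 7*(-4*l) = 21 - 28*l)
w(Y, y) = 25 - 28*y (w(Y, y) = -2*(-2) + (21 - 28*y) = 4 + (21 - 28*y) = 25 - 28*y)
s(J) = 435 - 87*J (s(J) = (J - 5)*(25 - 28*4) = (-5 + J)*(25 - 112) = (-5 + J)*(-87) = 435 - 87*J)
-43*(s(5/(-4) + 4/(-4)) - 12) = -43*((435 - 87*(5/(-4) + 4/(-4))) - 12) = -43*((435 - 87*(5*(-¼) + 4*(-¼))) - 12) = -43*((435 - 87*(-5/4 - 1)) - 12) = -43*((435 - 87*(-9/4)) - 12) = -43*((435 + 783/4) - 12) = -43*(2523/4 - 12) = -43*2475/4 = -106425/4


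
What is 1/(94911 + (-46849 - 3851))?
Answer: 1/44211 ≈ 2.2619e-5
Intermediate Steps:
1/(94911 + (-46849 - 3851)) = 1/(94911 - 50700) = 1/44211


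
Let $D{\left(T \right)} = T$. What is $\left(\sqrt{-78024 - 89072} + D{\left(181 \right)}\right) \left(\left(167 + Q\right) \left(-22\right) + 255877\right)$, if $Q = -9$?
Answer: $45684581 + 504802 i \sqrt{41774} \approx 4.5685 \cdot 10^{7} + 1.0317 \cdot 10^{8} i$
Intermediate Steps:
$\left(\sqrt{-78024 - 89072} + D{\left(181 \right)}\right) \left(\left(167 + Q\right) \left(-22\right) + 255877\right) = \left(\sqrt{-78024 - 89072} + 181\right) \left(\left(167 - 9\right) \left(-22\right) + 255877\right) = \left(\sqrt{-167096} + 181\right) \left(158 \left(-22\right) + 255877\right) = \left(2 i \sqrt{41774} + 181\right) \left(-3476 + 255877\right) = \left(181 + 2 i \sqrt{41774}\right) 252401 = 45684581 + 504802 i \sqrt{41774}$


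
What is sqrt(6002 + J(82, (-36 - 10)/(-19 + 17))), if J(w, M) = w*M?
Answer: 4*sqrt(493) ≈ 88.814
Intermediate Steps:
J(w, M) = M*w
sqrt(6002 + J(82, (-36 - 10)/(-19 + 17))) = sqrt(6002 + ((-36 - 10)/(-19 + 17))*82) = sqrt(6002 - 46/(-2)*82) = sqrt(6002 - 46*(-1/2)*82) = sqrt(6002 + 23*82) = sqrt(6002 + 1886) = sqrt(7888) = 4*sqrt(493)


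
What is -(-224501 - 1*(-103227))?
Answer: 121274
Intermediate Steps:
-(-224501 - 1*(-103227)) = -(-224501 + 103227) = -1*(-121274) = 121274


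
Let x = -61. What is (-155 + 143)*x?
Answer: 732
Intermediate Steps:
(-155 + 143)*x = (-155 + 143)*(-61) = -12*(-61) = 732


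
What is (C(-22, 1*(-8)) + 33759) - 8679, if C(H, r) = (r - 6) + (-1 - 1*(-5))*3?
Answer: 25078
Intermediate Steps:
C(H, r) = 6 + r (C(H, r) = (-6 + r) + (-1 + 5)*3 = (-6 + r) + 4*3 = (-6 + r) + 12 = 6 + r)
(C(-22, 1*(-8)) + 33759) - 8679 = ((6 + 1*(-8)) + 33759) - 8679 = ((6 - 8) + 33759) - 8679 = (-2 + 33759) - 8679 = 33757 - 8679 = 25078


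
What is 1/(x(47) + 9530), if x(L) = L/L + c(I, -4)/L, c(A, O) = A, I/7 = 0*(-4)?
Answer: 1/9531 ≈ 0.00010492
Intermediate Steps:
I = 0 (I = 7*(0*(-4)) = 7*0 = 0)
x(L) = 1 (x(L) = L/L + 0/L = 1 + 0 = 1)
1/(x(47) + 9530) = 1/(1 + 9530) = 1/9531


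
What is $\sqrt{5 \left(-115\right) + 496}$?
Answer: $i \sqrt{79} \approx 8.8882 i$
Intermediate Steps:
$\sqrt{5 \left(-115\right) + 496} = \sqrt{-575 + 496} = \sqrt{-79} = i \sqrt{79}$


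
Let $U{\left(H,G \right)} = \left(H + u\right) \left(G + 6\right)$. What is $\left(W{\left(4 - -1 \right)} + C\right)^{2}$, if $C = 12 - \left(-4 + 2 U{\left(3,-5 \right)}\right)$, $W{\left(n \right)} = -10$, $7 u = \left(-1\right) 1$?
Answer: $\frac{4}{49} \approx 0.081633$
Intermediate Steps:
$u = - \frac{1}{7}$ ($u = \frac{\left(-1\right) 1}{7} = \frac{1}{7} \left(-1\right) = - \frac{1}{7} \approx -0.14286$)
$U{\left(H,G \right)} = \left(6 + G\right) \left(- \frac{1}{7} + H\right)$ ($U{\left(H,G \right)} = \left(H - \frac{1}{7}\right) \left(G + 6\right) = \left(- \frac{1}{7} + H\right) \left(6 + G\right) = \left(6 + G\right) \left(- \frac{1}{7} + H\right)$)
$C = \frac{72}{7}$ ($C = 12 + \left(- 2 \left(- \frac{6}{7} + 6 \cdot 3 - - \frac{5}{7} - 15\right) + 4\right) = 12 + \left(- 2 \left(- \frac{6}{7} + 18 + \frac{5}{7} - 15\right) + 4\right) = 12 + \left(\left(-2\right) \frac{20}{7} + 4\right) = 12 + \left(- \frac{40}{7} + 4\right) = 12 - \frac{12}{7} = \frac{72}{7} \approx 10.286$)
$\left(W{\left(4 - -1 \right)} + C\right)^{2} = \left(-10 + \frac{72}{7}\right)^{2} = \left(\frac{2}{7}\right)^{2} = \frac{4}{49}$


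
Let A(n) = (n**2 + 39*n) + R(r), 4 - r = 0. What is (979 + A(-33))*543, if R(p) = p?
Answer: 426255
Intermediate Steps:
r = 4 (r = 4 - 1*0 = 4 + 0 = 4)
A(n) = 4 + n**2 + 39*n (A(n) = (n**2 + 39*n) + 4 = 4 + n**2 + 39*n)
(979 + A(-33))*543 = (979 + (4 + (-33)**2 + 39*(-33)))*543 = (979 + (4 + 1089 - 1287))*543 = (979 - 194)*543 = 785*543 = 426255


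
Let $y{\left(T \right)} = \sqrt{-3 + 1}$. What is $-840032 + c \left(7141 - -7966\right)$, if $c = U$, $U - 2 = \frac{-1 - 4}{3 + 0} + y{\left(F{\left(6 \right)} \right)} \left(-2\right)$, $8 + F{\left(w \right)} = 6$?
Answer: $- \frac{2504989}{3} - 30214 i \sqrt{2} \approx -8.35 \cdot 10^{5} - 42729.0 i$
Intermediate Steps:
$F{\left(w \right)} = -2$ ($F{\left(w \right)} = -8 + 6 = -2$)
$y{\left(T \right)} = i \sqrt{2}$ ($y{\left(T \right)} = \sqrt{-2} = i \sqrt{2}$)
$U = \frac{1}{3} - 2 i \sqrt{2}$ ($U = 2 + \left(\frac{-1 - 4}{3 + 0} + i \sqrt{2} \left(-2\right)\right) = 2 - \left(\frac{5}{3} + 2 i \sqrt{2}\right) = \frac{1}{3} - 2 i \sqrt{2} \approx 0.33333 - 2.8284 i$)
$c = \frac{1}{3} - 2 i \sqrt{2} \approx 0.33333 - 2.8284 i$
$-840032 + c \left(7141 - -7966\right) = -840032 + \left(\frac{1}{3} - 2 i \sqrt{2}\right) \left(7141 - -7966\right) = -840032 + \left(\frac{1}{3} - 2 i \sqrt{2}\right) \left(7141 + 7966\right) = -840032 + \left(\frac{1}{3} - 2 i \sqrt{2}\right) 15107 = -840032 + \left(\frac{15107}{3} - 30214 i \sqrt{2}\right) = - \frac{2504989}{3} - 30214 i \sqrt{2}$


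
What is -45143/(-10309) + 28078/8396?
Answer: 334238365/43277182 ≈ 7.7232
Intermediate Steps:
-45143/(-10309) + 28078/8396 = -45143*(-1/10309) + 28078*(1/8396) = 45143/10309 + 14039/4198 = 334238365/43277182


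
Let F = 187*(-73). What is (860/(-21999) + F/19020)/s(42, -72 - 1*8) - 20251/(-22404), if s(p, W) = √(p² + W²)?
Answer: 20251/22404 - 35185061*√2041/189777160040 ≈ 0.89552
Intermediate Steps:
F = -13651
s(p, W) = √(W² + p²)
(860/(-21999) + F/19020)/s(42, -72 - 1*8) - 20251/(-22404) = (860/(-21999) - 13651/19020)/(√((-72 - 1*8)² + 42²)) - 20251/(-22404) = (860*(-1/21999) - 13651*1/19020)/(√((-72 - 8)² + 1764)) - 20251*(-1/22404) = (-860/21999 - 13651/19020)/(√((-80)² + 1764)) + 20251/22404 = -35185061/(46491220*√(6400 + 1764)) + 20251/22404 = -35185061*√2041/4082/46491220 + 20251/22404 = -35185061*√2041/189777160040 + 20251/22404 = 20251/22404 - 35185061*√2041/189777160040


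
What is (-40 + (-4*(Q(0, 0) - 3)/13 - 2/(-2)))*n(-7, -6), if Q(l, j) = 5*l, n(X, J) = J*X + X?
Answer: -17325/13 ≈ -1332.7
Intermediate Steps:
n(X, J) = X + J*X
(-40 + (-4*(Q(0, 0) - 3)/13 - 2/(-2)))*n(-7, -6) = (-40 + (-4*(5*0 - 3)/13 - 2/(-2)))*(-7*(1 - 6)) = (-40 + (-4*(0 - 3)*(1/13) - 2*(-½)))*(-7*(-5)) = (-40 + (-4*(-3)*(1/13) + 1))*35 = (-40 + (12*(1/13) + 1))*35 = (-40 + (12/13 + 1))*35 = (-40 + 25/13)*35 = -495/13*35 = -17325/13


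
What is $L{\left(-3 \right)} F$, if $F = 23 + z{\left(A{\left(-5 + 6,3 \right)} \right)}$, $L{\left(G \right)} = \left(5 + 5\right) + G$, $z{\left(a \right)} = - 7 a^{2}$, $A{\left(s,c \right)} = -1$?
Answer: $112$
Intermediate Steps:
$L{\left(G \right)} = 10 + G$
$F = 16$ ($F = 23 - 7 \left(-1\right)^{2} = 23 - 7 = 16$)
$L{\left(-3 \right)} F = \left(10 - 3\right) 16 = 7 \cdot 16 = 112$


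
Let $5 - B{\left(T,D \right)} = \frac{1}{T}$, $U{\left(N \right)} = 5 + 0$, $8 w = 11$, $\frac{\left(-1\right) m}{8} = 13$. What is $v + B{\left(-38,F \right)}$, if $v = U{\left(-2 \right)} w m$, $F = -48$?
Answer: $- \frac{26979}{38} \approx -709.97$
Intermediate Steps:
$m = -104$ ($m = \left(-8\right) 13 = -104$)
$w = \frac{11}{8}$ ($w = \frac{1}{8} \cdot 11 = \frac{11}{8} \approx 1.375$)
$U{\left(N \right)} = 5$
$B{\left(T,D \right)} = 5 - \frac{1}{T}$
$v = -715$ ($v = 5 \cdot \frac{11}{8} \left(-104\right) = \frac{55}{8} \left(-104\right) = -715$)
$v + B{\left(-38,F \right)} = -715 + \left(5 - \frac{1}{-38}\right) = -715 + \left(5 - - \frac{1}{38}\right) = -715 + \left(5 + \frac{1}{38}\right) = -715 + \frac{191}{38} = - \frac{26979}{38}$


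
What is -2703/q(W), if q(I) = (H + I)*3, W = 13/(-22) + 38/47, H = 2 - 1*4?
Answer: 931634/1843 ≈ 505.50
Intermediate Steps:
H = -2 (H = 2 - 4 = -2)
W = 225/1034 (W = 13*(-1/22) + 38*(1/47) = -13/22 + 38/47 = 225/1034 ≈ 0.21760)
q(I) = -6 + 3*I (q(I) = (-2 + I)*3 = -6 + 3*I)
-2703/q(W) = -2703/(-6 + 3*(225/1034)) = -2703/(-6 + 675/1034) = -2703/(-5529/1034) = -2703*(-1034/5529) = 931634/1843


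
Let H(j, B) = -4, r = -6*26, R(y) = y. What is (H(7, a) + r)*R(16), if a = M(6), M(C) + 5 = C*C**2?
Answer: -2560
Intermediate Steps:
M(C) = -5 + C**3 (M(C) = -5 + C*C**2 = -5 + C**3)
a = 211 (a = -5 + 6**3 = -5 + 216 = 211)
r = -156
(H(7, a) + r)*R(16) = (-4 - 156)*16 = -160*16 = -2560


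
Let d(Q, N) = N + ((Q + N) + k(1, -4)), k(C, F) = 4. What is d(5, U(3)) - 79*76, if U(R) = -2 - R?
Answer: -6005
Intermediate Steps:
d(Q, N) = 4 + Q + 2*N (d(Q, N) = N + ((Q + N) + 4) = N + ((N + Q) + 4) = N + (4 + N + Q) = 4 + Q + 2*N)
d(5, U(3)) - 79*76 = (4 + 5 + 2*(-2 - 1*3)) - 79*76 = (4 + 5 + 2*(-2 - 3)) - 6004 = (4 + 5 + 2*(-5)) - 6004 = (4 + 5 - 10) - 6004 = -1 - 6004 = -6005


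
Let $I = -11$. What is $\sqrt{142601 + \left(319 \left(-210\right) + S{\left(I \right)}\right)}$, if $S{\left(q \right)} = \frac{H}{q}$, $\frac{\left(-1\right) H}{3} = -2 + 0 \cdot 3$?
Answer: $\frac{\sqrt{9148865}}{11} \approx 274.97$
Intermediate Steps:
$H = 6$ ($H = - 3 \left(-2 + 0 \cdot 3\right) = - 3 \left(-2 + 0\right) = \left(-3\right) \left(-2\right) = 6$)
$S{\left(q \right)} = \frac{6}{q}$
$\sqrt{142601 + \left(319 \left(-210\right) + S{\left(I \right)}\right)} = \sqrt{142601 + \left(319 \left(-210\right) + \frac{6}{-11}\right)} = \sqrt{142601 + \left(-66990 + 6 \left(- \frac{1}{11}\right)\right)} = \sqrt{142601 - \frac{736896}{11}} = \sqrt{\frac{831715}{11}} = \frac{\sqrt{9148865}}{11}$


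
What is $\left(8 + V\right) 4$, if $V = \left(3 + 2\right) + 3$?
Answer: $64$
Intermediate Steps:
$V = 8$ ($V = 5 + 3 = 8$)
$\left(8 + V\right) 4 = \left(8 + 8\right) 4 = 16 \cdot 4 = 64$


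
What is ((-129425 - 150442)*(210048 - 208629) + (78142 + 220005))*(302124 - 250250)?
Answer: -20585321578124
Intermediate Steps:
((-129425 - 150442)*(210048 - 208629) + (78142 + 220005))*(302124 - 250250) = (-279867*1419 + 298147)*51874 = (-397131273 + 298147)*51874 = -396833126*51874 = -20585321578124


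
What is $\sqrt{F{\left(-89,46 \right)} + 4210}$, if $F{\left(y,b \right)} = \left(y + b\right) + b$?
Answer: $\sqrt{4213} \approx 64.908$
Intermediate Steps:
$F{\left(y,b \right)} = y + 2 b$ ($F{\left(y,b \right)} = \left(b + y\right) + b = y + 2 b$)
$\sqrt{F{\left(-89,46 \right)} + 4210} = \sqrt{\left(-89 + 2 \cdot 46\right) + 4210} = \sqrt{\left(-89 + 92\right) + 4210} = \sqrt{3 + 4210} = \sqrt{4213}$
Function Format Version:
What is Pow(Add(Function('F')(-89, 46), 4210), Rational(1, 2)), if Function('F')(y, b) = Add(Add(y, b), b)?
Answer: Pow(4213, Rational(1, 2)) ≈ 64.908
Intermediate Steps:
Function('F')(y, b) = Add(y, Mul(2, b)) (Function('F')(y, b) = Add(Add(b, y), b) = Add(y, Mul(2, b)))
Pow(Add(Function('F')(-89, 46), 4210), Rational(1, 2)) = Pow(Add(Add(-89, Mul(2, 46)), 4210), Rational(1, 2)) = Pow(Add(Add(-89, 92), 4210), Rational(1, 2)) = Pow(Add(3, 4210), Rational(1, 2)) = Pow(4213, Rational(1, 2))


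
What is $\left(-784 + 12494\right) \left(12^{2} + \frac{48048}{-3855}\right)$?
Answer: $\frac{395854208}{257} \approx 1.5403 \cdot 10^{6}$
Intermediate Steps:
$\left(-784 + 12494\right) \left(12^{2} + \frac{48048}{-3855}\right) = 11710 \left(144 + 48048 \left(- \frac{1}{3855}\right)\right) = 11710 \left(144 - \frac{16016}{1285}\right) = 11710 \cdot \frac{169024}{1285} = \frac{395854208}{257}$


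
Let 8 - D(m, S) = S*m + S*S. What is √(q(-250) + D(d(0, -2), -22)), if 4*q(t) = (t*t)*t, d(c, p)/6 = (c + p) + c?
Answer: 3*I*√434110 ≈ 1976.6*I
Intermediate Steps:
d(c, p) = 6*p + 12*c (d(c, p) = 6*((c + p) + c) = 6*(p + 2*c) = 6*p + 12*c)
D(m, S) = 8 - S² - S*m (D(m, S) = 8 - (S*m + S*S) = 8 - (S*m + S²) = 8 - (S² + S*m) = 8 + (-S² - S*m) = 8 - S² - S*m)
q(t) = t³/4 (q(t) = ((t*t)*t)/4 = (t²*t)/4 = t³/4)
√(q(-250) + D(d(0, -2), -22)) = √((¼)*(-250)³ + (8 - 1*(-22)² - 1*(-22)*(6*(-2) + 12*0))) = √((¼)*(-15625000) + (8 - 1*484 - 1*(-22)*(-12 + 0))) = √(-3906250 + (8 - 484 - 1*(-22)*(-12))) = √(-3906250 + (8 - 484 - 264)) = √(-3906250 - 740) = √(-3906990) = 3*I*√434110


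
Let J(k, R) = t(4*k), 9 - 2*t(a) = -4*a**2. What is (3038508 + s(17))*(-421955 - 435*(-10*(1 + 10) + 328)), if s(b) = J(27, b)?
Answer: -3164626485585/2 ≈ -1.5823e+12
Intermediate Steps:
t(a) = 9/2 + 2*a**2 (t(a) = 9/2 - (-2)*a**2 = 9/2 + 2*a**2)
J(k, R) = 9/2 + 32*k**2 (J(k, R) = 9/2 + 2*(4*k)**2 = 9/2 + 2*(16*k**2) = 9/2 + 32*k**2)
s(b) = 46665/2 (s(b) = 9/2 + 32*27**2 = 9/2 + 32*729 = 9/2 + 23328 = 46665/2)
(3038508 + s(17))*(-421955 - 435*(-10*(1 + 10) + 328)) = (3038508 + 46665/2)*(-421955 - 435*(-10*(1 + 10) + 328)) = 6123681*(-421955 - 435*(-10*11 + 328))/2 = 6123681*(-421955 - 435*(-110 + 328))/2 = 6123681*(-421955 - 435*218)/2 = 6123681*(-421955 - 94830)/2 = (6123681/2)*(-516785) = -3164626485585/2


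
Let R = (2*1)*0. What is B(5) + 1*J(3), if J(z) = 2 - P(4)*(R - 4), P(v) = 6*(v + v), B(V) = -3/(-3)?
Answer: 195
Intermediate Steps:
B(V) = 1 (B(V) = -3*(-1/3) = 1)
P(v) = 12*v (P(v) = 6*(2*v) = 12*v)
R = 0 (R = 2*0 = 0)
J(z) = 194 (J(z) = 2 - 12*4*(0 - 4) = 2 - 48*(-4) = 2 - 1*(-192) = 2 + 192 = 194)
B(5) + 1*J(3) = 1 + 1*194 = 1 + 194 = 195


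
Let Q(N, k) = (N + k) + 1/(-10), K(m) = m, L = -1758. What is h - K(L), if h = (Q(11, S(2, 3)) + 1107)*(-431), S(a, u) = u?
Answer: -4813499/10 ≈ -4.8135e+5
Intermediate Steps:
Q(N, k) = -1/10 + N + k (Q(N, k) = (N + k) - 1/10 = -1/10 + N + k)
h = -4831079/10 (h = ((-1/10 + 11 + 3) + 1107)*(-431) = (139/10 + 1107)*(-431) = (11209/10)*(-431) = -4831079/10 ≈ -4.8311e+5)
h - K(L) = -4831079/10 - 1*(-1758) = -4831079/10 + 1758 = -4813499/10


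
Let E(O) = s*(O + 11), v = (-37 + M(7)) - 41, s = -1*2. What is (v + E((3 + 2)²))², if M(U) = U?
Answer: 20449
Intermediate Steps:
s = -2
v = -71 (v = (-37 + 7) - 41 = -30 - 41 = -71)
E(O) = -22 - 2*O (E(O) = -2*(O + 11) = -2*(11 + O) = -22 - 2*O)
(v + E((3 + 2)²))² = (-71 + (-22 - 2*(3 + 2)²))² = (-71 + (-22 - 2*5²))² = (-71 + (-22 - 2*25))² = (-71 + (-22 - 50))² = (-71 - 72)² = (-143)² = 20449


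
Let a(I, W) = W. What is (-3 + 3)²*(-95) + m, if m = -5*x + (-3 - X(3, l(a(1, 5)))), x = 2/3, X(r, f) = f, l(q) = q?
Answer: -34/3 ≈ -11.333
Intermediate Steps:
x = ⅔ (x = 2*(⅓) = ⅔ ≈ 0.66667)
m = -34/3 (m = -5*⅔ + (-3 - 1*5) = -10/3 + (-3 - 5) = -10/3 - 8 = -34/3 ≈ -11.333)
(-3 + 3)²*(-95) + m = (-3 + 3)²*(-95) - 34/3 = 0²*(-95) - 34/3 = 0*(-95) - 34/3 = 0 - 34/3 = -34/3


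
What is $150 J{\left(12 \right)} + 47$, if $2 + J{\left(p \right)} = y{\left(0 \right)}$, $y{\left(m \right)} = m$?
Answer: $-253$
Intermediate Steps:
$J{\left(p \right)} = -2$ ($J{\left(p \right)} = -2 + 0 = -2$)
$150 J{\left(12 \right)} + 47 = 150 \left(-2\right) + 47 = -300 + 47 = -253$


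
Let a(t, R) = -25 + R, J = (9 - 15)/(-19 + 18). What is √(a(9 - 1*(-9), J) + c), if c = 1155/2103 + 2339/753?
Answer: 13*I*√25298410731/527853 ≈ 3.9172*I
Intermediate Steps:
J = 6 (J = -6/(-1) = -6*(-1) = 6)
c = 1929544/527853 (c = 1155*(1/2103) + 2339*(1/753) = 385/701 + 2339/753 = 1929544/527853 ≈ 3.6555)
√(a(9 - 1*(-9), J) + c) = √((-25 + 6) + 1929544/527853) = √(-19 + 1929544/527853) = √(-8099663/527853) = 13*I*√25298410731/527853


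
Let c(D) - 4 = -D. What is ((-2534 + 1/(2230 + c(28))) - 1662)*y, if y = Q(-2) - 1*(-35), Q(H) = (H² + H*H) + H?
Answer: -379511375/2206 ≈ -1.7204e+5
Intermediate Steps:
c(D) = 4 - D
Q(H) = H + 2*H² (Q(H) = (H² + H²) + H = 2*H² + H = H + 2*H²)
y = 41 (y = -2*(1 + 2*(-2)) - 1*(-35) = -2*(1 - 4) + 35 = -2*(-3) + 35 = 6 + 35 = 41)
((-2534 + 1/(2230 + c(28))) - 1662)*y = ((-2534 + 1/(2230 + (4 - 1*28))) - 1662)*41 = ((-2534 + 1/(2230 + (4 - 28))) - 1662)*41 = ((-2534 + 1/(2230 - 24)) - 1662)*41 = ((-2534 + 1/2206) - 1662)*41 = (-5590003/2206 - 1662)*41 = -9256375/2206*41 = -379511375/2206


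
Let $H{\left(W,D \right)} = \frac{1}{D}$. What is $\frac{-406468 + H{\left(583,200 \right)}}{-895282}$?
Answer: $\frac{81293599}{179056400} \approx 0.45401$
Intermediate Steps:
$\frac{-406468 + H{\left(583,200 \right)}}{-895282} = \frac{-406468 + \frac{1}{200}}{-895282} = \left(-406468 + \frac{1}{200}\right) \left(- \frac{1}{895282}\right) = \left(- \frac{81293599}{200}\right) \left(- \frac{1}{895282}\right) = \frac{81293599}{179056400}$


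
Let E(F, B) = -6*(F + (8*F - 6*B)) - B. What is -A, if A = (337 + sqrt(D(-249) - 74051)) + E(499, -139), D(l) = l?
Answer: 31474 - 10*I*sqrt(743) ≈ 31474.0 - 272.58*I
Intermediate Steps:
E(F, B) = -54*F + 35*B (E(F, B) = -6*(F + (-6*B + 8*F)) - B = -6*(-6*B + 9*F) - B = (-54*F + 36*B) - B = -54*F + 35*B)
A = -31474 + 10*I*sqrt(743) (A = (337 + sqrt(-249 - 74051)) + (-54*499 + 35*(-139)) = (337 + sqrt(-74300)) + (-26946 - 4865) = (337 + 10*I*sqrt(743)) - 31811 = -31474 + 10*I*sqrt(743) ≈ -31474.0 + 272.58*I)
-A = -(-31474 + 10*I*sqrt(743)) = 31474 - 10*I*sqrt(743)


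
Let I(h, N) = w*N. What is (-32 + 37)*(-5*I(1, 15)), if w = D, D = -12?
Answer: 4500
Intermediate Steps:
w = -12
I(h, N) = -12*N
(-32 + 37)*(-5*I(1, 15)) = (-32 + 37)*(-(-60)*15) = 5*(-5*(-180)) = 5*900 = 4500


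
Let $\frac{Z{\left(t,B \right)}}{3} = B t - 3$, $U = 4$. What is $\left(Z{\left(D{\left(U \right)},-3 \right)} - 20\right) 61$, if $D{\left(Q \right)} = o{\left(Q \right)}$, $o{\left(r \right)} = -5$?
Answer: $976$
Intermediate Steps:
$D{\left(Q \right)} = -5$
$Z{\left(t,B \right)} = -9 + 3 B t$ ($Z{\left(t,B \right)} = 3 \left(B t - 3\right) = 3 \left(-3 + B t\right) = -9 + 3 B t$)
$\left(Z{\left(D{\left(U \right)},-3 \right)} - 20\right) 61 = \left(\left(-9 + 3 \left(-3\right) \left(-5\right)\right) - 20\right) 61 = \left(\left(-9 + 45\right) - 20\right) 61 = \left(36 - 20\right) 61 = 16 \cdot 61 = 976$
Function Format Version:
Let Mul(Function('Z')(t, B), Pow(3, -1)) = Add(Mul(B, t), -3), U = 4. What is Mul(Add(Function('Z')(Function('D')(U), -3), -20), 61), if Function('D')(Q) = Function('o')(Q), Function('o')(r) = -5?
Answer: 976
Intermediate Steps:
Function('D')(Q) = -5
Function('Z')(t, B) = Add(-9, Mul(3, B, t)) (Function('Z')(t, B) = Mul(3, Add(Mul(B, t), -3)) = Mul(3, Add(-3, Mul(B, t))) = Add(-9, Mul(3, B, t)))
Mul(Add(Function('Z')(Function('D')(U), -3), -20), 61) = Mul(Add(Add(-9, Mul(3, -3, -5)), -20), 61) = Mul(Add(Add(-9, 45), -20), 61) = Mul(Add(36, -20), 61) = Mul(16, 61) = 976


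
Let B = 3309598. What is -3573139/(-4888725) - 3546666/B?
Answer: -2756510526364/8089857241275 ≈ -0.34074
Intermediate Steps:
-3573139/(-4888725) - 3546666/B = -3573139/(-4888725) - 3546666/3309598 = -3573139*(-1/4888725) - 3546666*1/3309598 = 3573139/4888725 - 1773333/1654799 = -2756510526364/8089857241275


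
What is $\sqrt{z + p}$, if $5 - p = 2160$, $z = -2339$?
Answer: $i \sqrt{4494} \approx 67.037 i$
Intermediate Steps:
$p = -2155$ ($p = 5 - 2160 = -2155$)
$\sqrt{z + p} = \sqrt{-2339 - 2155} = \sqrt{-4494} = i \sqrt{4494}$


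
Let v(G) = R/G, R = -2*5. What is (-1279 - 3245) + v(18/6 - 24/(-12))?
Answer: -4526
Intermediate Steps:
R = -10
v(G) = -10/G
(-1279 - 3245) + v(18/6 - 24/(-12)) = (-1279 - 3245) - 10/(18/6 - 24/(-12)) = -4524 - 10/(18*(⅙) - 24*(-1/12)) = -4524 - 10/(3 + 2) = -4524 - 10/5 = -4524 - 10*⅕ = -4524 - 2 = -4526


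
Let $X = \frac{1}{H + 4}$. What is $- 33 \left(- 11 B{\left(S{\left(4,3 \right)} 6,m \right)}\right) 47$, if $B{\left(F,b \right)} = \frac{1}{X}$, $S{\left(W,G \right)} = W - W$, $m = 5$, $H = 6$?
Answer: $170610$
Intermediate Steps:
$S{\left(W,G \right)} = 0$
$X = \frac{1}{10}$ ($X = \frac{1}{6 + 4} = \frac{1}{10} \approx 0.1$)
$B{\left(F,b \right)} = 10$ ($B{\left(F,b \right)} = \frac{1}{\frac{1}{10}} = 10$)
$- 33 \left(- 11 B{\left(S{\left(4,3 \right)} 6,m \right)}\right) 47 = - 33 \left(\left(-11\right) 10\right) 47 = \left(-33\right) \left(-110\right) 47 = 3630 \cdot 47 = 170610$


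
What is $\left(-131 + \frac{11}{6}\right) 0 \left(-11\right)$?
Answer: $0$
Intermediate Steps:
$\left(-131 + \frac{11}{6}\right) 0 \left(-11\right) = \left(-131 + 11 \cdot \frac{1}{6}\right) 0 = \left(-131 + \frac{11}{6}\right) 0 = \left(- \frac{775}{6}\right) 0 = 0$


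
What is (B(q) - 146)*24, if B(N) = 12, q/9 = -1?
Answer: -3216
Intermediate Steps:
q = -9 (q = 9*(-1) = -9)
(B(q) - 146)*24 = (12 - 146)*24 = -134*24 = -3216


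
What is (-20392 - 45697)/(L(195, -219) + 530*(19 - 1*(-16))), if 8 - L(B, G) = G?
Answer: -66089/18777 ≈ -3.5197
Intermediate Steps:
L(B, G) = 8 - G
(-20392 - 45697)/(L(195, -219) + 530*(19 - 1*(-16))) = (-20392 - 45697)/((8 - 1*(-219)) + 530*(19 - 1*(-16))) = -66089/((8 + 219) + 530*(19 + 16)) = -66089/(227 + 530*35) = -66089/(227 + 18550) = -66089/18777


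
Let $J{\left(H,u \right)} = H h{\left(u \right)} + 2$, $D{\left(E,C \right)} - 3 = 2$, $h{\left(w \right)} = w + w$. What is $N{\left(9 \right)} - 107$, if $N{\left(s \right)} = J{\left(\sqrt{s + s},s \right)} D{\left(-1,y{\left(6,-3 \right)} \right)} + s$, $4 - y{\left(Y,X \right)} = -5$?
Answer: $-88 + 270 \sqrt{2} \approx 293.84$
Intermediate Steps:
$y{\left(Y,X \right)} = 9$ ($y{\left(Y,X \right)} = 4 - -5 = 4 + 5 = 9$)
$h{\left(w \right)} = 2 w$
$D{\left(E,C \right)} = 5$ ($D{\left(E,C \right)} = 3 + 2 = 5$)
$J{\left(H,u \right)} = 2 + 2 H u$ ($J{\left(H,u \right)} = H 2 u + 2 = 2 H u + 2 = 2 + 2 H u$)
$N{\left(s \right)} = 10 + s + 10 \sqrt{2} s^{\frac{3}{2}}$ ($N{\left(s \right)} = \left(2 + 2 \sqrt{s + s} s\right) 5 + s = \left(2 + 2 \sqrt{2 s} s\right) 5 + s = \left(2 + 2 \sqrt{2} \sqrt{s} s\right) 5 + s = \left(2 + 2 \sqrt{2} s^{\frac{3}{2}}\right) 5 + s = \left(10 + 10 \sqrt{2} s^{\frac{3}{2}}\right) + s = 10 + s + 10 \sqrt{2} s^{\frac{3}{2}}$)
$N{\left(9 \right)} - 107 = \left(10 + 9 + 10 \sqrt{2} \cdot 9^{\frac{3}{2}}\right) - 107 = \left(10 + 9 + 10 \sqrt{2} \cdot 27\right) - 107 = \left(10 + 9 + 270 \sqrt{2}\right) - 107 = \left(19 + 270 \sqrt{2}\right) - 107 = -88 + 270 \sqrt{2}$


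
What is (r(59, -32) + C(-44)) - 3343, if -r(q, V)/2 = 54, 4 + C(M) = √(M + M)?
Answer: -3455 + 2*I*√22 ≈ -3455.0 + 9.3808*I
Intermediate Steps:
C(M) = -4 + √2*√M (C(M) = -4 + √(M + M) = -4 + √(2*M) = -4 + √2*√M)
r(q, V) = -108 (r(q, V) = -2*54 = -108)
(r(59, -32) + C(-44)) - 3343 = (-108 + (-4 + √2*√(-44))) - 3343 = (-108 + (-4 + √2*(2*I*√11))) - 3343 = (-108 + (-4 + 2*I*√22)) - 3343 = (-112 + 2*I*√22) - 3343 = -3455 + 2*I*√22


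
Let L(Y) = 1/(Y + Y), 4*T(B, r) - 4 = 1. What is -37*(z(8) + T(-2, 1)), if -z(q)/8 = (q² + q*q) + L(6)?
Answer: 454397/12 ≈ 37866.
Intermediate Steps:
T(B, r) = 5/4 (T(B, r) = 1 + (¼)*1 = 1 + ¼ = 5/4)
L(Y) = 1/(2*Y)
z(q) = -⅔ - 16*q² (z(q) = -8*((q² + q*q) + (½)/6) = -8*((q² + q²) + (½)*(⅙)) = -8*(2*q² + 1/12) = -8*(1/12 + 2*q²) = -⅔ - 16*q²)
-37*(z(8) + T(-2, 1)) = -37*((-⅔ - 16*8²) + 5/4) = -37*((-⅔ - 16*64) + 5/4) = -37*((-⅔ - 1024) + 5/4) = -37*(-3074/3 + 5/4) = -37*(-12281/12) = 454397/12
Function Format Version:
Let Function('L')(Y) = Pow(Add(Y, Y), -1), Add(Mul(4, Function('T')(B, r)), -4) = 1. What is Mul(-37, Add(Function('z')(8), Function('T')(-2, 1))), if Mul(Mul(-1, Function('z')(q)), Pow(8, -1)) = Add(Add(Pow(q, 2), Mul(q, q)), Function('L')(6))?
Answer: Rational(454397, 12) ≈ 37866.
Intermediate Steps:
Function('T')(B, r) = Rational(5, 4) (Function('T')(B, r) = Add(1, Mul(Rational(1, 4), 1)) = Add(1, Rational(1, 4)) = Rational(5, 4))
Function('L')(Y) = Mul(Rational(1, 2), Pow(Y, -1)) (Function('L')(Y) = Pow(Mul(2, Y), -1) = Mul(Rational(1, 2), Pow(Y, -1)))
Function('z')(q) = Add(Rational(-2, 3), Mul(-16, Pow(q, 2))) (Function('z')(q) = Mul(-8, Add(Add(Pow(q, 2), Mul(q, q)), Mul(Rational(1, 2), Pow(6, -1)))) = Mul(-8, Add(Add(Pow(q, 2), Pow(q, 2)), Mul(Rational(1, 2), Rational(1, 6)))) = Mul(-8, Add(Mul(2, Pow(q, 2)), Rational(1, 12))) = Mul(-8, Add(Rational(1, 12), Mul(2, Pow(q, 2)))) = Add(Rational(-2, 3), Mul(-16, Pow(q, 2))))
Mul(-37, Add(Function('z')(8), Function('T')(-2, 1))) = Mul(-37, Add(Add(Rational(-2, 3), Mul(-16, Pow(8, 2))), Rational(5, 4))) = Mul(-37, Add(Add(Rational(-2, 3), Mul(-16, 64)), Rational(5, 4))) = Mul(-37, Add(Add(Rational(-2, 3), -1024), Rational(5, 4))) = Mul(-37, Add(Rational(-3074, 3), Rational(5, 4))) = Mul(-37, Rational(-12281, 12)) = Rational(454397, 12)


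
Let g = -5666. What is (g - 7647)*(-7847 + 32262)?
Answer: -325036895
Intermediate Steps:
(g - 7647)*(-7847 + 32262) = (-5666 - 7647)*(-7847 + 32262) = -13313*24415 = -325036895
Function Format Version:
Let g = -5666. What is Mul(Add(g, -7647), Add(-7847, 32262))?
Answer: -325036895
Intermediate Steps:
Mul(Add(g, -7647), Add(-7847, 32262)) = Mul(Add(-5666, -7647), Add(-7847, 32262)) = Mul(-13313, 24415) = -325036895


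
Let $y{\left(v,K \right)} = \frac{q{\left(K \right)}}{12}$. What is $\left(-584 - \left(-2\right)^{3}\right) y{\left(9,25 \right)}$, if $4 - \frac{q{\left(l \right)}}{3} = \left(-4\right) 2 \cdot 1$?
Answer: $-1728$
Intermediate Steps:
$q{\left(l \right)} = 36$ ($q{\left(l \right)} = 12 - 3 \left(-4\right) 2 \cdot 1 = 12 - 3 \left(\left(-8\right) 1\right) = 12 - -24 = 12 + 24 = 36$)
$y{\left(v,K \right)} = 3$ ($y{\left(v,K \right)} = \frac{36}{12} = 36 \cdot \frac{1}{12} = 3$)
$\left(-584 - \left(-2\right)^{3}\right) y{\left(9,25 \right)} = \left(-584 - \left(-2\right)^{3}\right) 3 = \left(-584 - -8\right) 3 = \left(-584 + 8\right) 3 = \left(-576\right) 3 = -1728$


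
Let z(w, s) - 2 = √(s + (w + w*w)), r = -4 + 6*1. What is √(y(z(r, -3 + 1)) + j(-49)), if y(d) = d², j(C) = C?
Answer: I*√33 ≈ 5.7446*I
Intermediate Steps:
r = 2 (r = -4 + 6 = 2)
z(w, s) = 2 + √(s + w + w²) (z(w, s) = 2 + √(s + (w + w*w)) = 2 + √(s + (w + w²)) = 2 + √(s + w + w²))
√(y(z(r, -3 + 1)) + j(-49)) = √((2 + √((-3 + 1) + 2 + 2²))² - 49) = √((2 + √(-2 + 2 + 4))² - 49) = √((2 + √4)² - 49) = √((2 + 2)² - 49) = √(4² - 49) = √(16 - 49) = √(-33) = I*√33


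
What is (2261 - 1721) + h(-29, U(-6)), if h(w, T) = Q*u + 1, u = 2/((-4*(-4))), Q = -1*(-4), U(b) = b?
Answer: 1083/2 ≈ 541.50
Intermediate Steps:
Q = 4
u = ⅛ (u = 2/16 = 2*(1/16) = ⅛ ≈ 0.12500)
h(w, T) = 3/2 (h(w, T) = 4*(⅛) + 1 = ½ + 1 = 3/2)
(2261 - 1721) + h(-29, U(-6)) = (2261 - 1721) + 3/2 = 540 + 3/2 = 1083/2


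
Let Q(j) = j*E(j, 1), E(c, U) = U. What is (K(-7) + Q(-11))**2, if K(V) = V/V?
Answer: 100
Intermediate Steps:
Q(j) = j (Q(j) = j*1 = j)
K(V) = 1
(K(-7) + Q(-11))**2 = (1 - 11)**2 = (-10)**2 = 100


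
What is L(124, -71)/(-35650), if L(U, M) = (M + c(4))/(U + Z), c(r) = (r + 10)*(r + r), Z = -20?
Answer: -41/3707600 ≈ -1.1058e-5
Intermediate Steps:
c(r) = 2*r*(10 + r) (c(r) = (10 + r)*(2*r) = 2*r*(10 + r))
L(U, M) = (112 + M)/(-20 + U) (L(U, M) = (M + 2*4*(10 + 4))/(U - 20) = (M + 2*4*14)/(-20 + U) = (M + 112)/(-20 + U) = (112 + M)/(-20 + U))
L(124, -71)/(-35650) = ((112 - 71)/(-20 + 124))/(-35650) = (41/104)*(-1/35650) = -41/3707600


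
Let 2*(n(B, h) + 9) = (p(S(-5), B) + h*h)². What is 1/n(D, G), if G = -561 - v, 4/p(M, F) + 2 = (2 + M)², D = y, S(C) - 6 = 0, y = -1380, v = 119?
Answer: 961/102737540340153 ≈ 9.3539e-12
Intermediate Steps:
S(C) = 6 (S(C) = 6 + 0 = 6)
D = -1380
p(M, F) = 4/(-2 + (2 + M)²)
G = -680 (G = -561 - 1*119 = -561 - 119 = -680)
n(B, h) = -9 + (2/31 + h²)²/2 (n(B, h) = -9 + (4/(-2 + (2 + 6)²) + h*h)²/2 = -9 + (4/(-2 + 8²) + h²)²/2 = -9 + (4/(-2 + 64) + h²)²/2 = -9 + (4/62 + h²)²/2 = -9 + (4*(1/62) + h²)²/2 = -9 + (2/31 + h²)²/2)
1/n(D, G) = 1/(-9 + (2 + 31*(-680)²)²/1922) = 1/(-9 + (2 + 31*462400)²/1922) = 1/(-9 + (2 + 14334400)²/1922) = 1/(-9 + (1/1922)*14334402²) = 1/(-9 + (1/1922)*205475080697604) = 1/(-9 + 102737540348802/961) = 1/(102737540340153/961) = 961/102737540340153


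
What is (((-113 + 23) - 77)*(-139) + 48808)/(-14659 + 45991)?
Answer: 24007/10444 ≈ 2.2986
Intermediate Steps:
(((-113 + 23) - 77)*(-139) + 48808)/(-14659 + 45991) = ((-90 - 77)*(-139) + 48808)/31332 = (-167*(-139) + 48808)*(1/31332) = (23213 + 48808)*(1/31332) = 72021*(1/31332) = 24007/10444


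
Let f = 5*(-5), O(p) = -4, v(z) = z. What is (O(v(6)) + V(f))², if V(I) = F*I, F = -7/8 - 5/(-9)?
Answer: 82369/5184 ≈ 15.889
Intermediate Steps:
f = -25
F = -23/72 (F = -7*⅛ - 5*(-⅑) = -7/8 + 5/9 = -23/72 ≈ -0.31944)
V(I) = -23*I/72
(O(v(6)) + V(f))² = (-4 - 23/72*(-25))² = (-4 + 575/72)² = (287/72)² = 82369/5184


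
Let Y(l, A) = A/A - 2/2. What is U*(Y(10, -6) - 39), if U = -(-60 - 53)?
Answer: -4407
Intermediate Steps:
Y(l, A) = 0 (Y(l, A) = 1 - 2*½ = 1 - 1 = 0)
U = 113 (U = -1*(-113) = 113)
U*(Y(10, -6) - 39) = 113*(0 - 39) = 113*(-39) = -4407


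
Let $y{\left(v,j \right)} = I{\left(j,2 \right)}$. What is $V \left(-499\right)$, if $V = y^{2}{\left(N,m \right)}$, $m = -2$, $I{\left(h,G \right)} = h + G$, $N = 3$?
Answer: $0$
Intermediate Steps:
$I{\left(h,G \right)} = G + h$
$y{\left(v,j \right)} = 2 + j$
$V = 0$ ($V = \left(2 - 2\right)^{2} = 0^{2} = 0$)
$V \left(-499\right) = 0 \left(-499\right) = 0$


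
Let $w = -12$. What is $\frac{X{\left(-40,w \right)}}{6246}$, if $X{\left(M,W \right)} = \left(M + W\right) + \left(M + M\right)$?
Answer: $- \frac{22}{1041} \approx -0.021134$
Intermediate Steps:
$X{\left(M,W \right)} = W + 3 M$ ($X{\left(M,W \right)} = \left(M + W\right) + 2 M = W + 3 M$)
$\frac{X{\left(-40,w \right)}}{6246} = \frac{-12 + 3 \left(-40\right)}{6246} = \left(-12 - 120\right) \frac{1}{6246} = \left(-132\right) \frac{1}{6246} = - \frac{22}{1041}$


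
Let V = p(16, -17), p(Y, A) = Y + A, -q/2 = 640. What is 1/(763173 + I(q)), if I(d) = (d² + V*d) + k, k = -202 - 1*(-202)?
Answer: 1/2402853 ≈ 4.1617e-7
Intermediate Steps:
q = -1280 (q = -2*640 = -1280)
p(Y, A) = A + Y
V = -1 (V = -17 + 16 = -1)
k = 0 (k = -202 + 202 = 0)
I(d) = d² - d (I(d) = (d² - d) + 0 = d² - d)
1/(763173 + I(q)) = 1/(763173 - 1280*(-1 - 1280)) = 1/(763173 - 1280*(-1281)) = 1/(763173 + 1639680) = 1/2402853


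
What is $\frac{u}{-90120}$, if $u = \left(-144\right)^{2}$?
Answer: $- \frac{864}{3755} \approx -0.23009$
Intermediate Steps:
$u = 20736$
$\frac{u}{-90120} = \frac{20736}{-90120} = 20736 \left(- \frac{1}{90120}\right) = - \frac{864}{3755}$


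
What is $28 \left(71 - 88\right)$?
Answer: $-476$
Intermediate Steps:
$28 \left(71 - 88\right) = 28 \left(-17\right) = -476$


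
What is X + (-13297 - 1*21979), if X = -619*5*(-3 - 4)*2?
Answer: 8054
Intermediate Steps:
X = 43330 (X = -619*5*(-7)*2 = -(-21665)*2 = -619*(-70) = 43330)
X + (-13297 - 1*21979) = 43330 + (-13297 - 1*21979) = 43330 + (-13297 - 21979) = 43330 - 35276 = 8054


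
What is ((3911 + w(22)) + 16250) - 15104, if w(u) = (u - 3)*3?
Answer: 5114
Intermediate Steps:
w(u) = -9 + 3*u (w(u) = (-3 + u)*3 = -9 + 3*u)
((3911 + w(22)) + 16250) - 15104 = ((3911 + (-9 + 3*22)) + 16250) - 15104 = ((3911 + (-9 + 66)) + 16250) - 15104 = ((3911 + 57) + 16250) - 15104 = (3968 + 16250) - 15104 = 20218 - 15104 = 5114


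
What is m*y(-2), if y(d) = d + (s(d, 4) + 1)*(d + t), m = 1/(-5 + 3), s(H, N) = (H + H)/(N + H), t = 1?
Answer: ½ ≈ 0.50000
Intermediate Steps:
s(H, N) = 2*H/(H + N) (s(H, N) = (2*H)/(H + N) = 2*H/(H + N))
m = -½ (m = 1/(-2) = -½ ≈ -0.50000)
y(d) = d + (1 + d)*(1 + 2*d/(4 + d)) (y(d) = d + (2*d/(d + 4) + 1)*(d + 1) = d + (2*d/(4 + d) + 1)*(1 + d) = d + (1 + 2*d/(4 + d))*(1 + d) = d + (1 + d)*(1 + 2*d/(4 + d)))
m*y(-2) = -(4 + 4*(-2)² + 11*(-2))/(2*(4 - 2)) = -(4 + 4*4 - 22)/(2*2) = -(4 + 16 - 22)/4 = -(-2)/4 = -½*(-1) = ½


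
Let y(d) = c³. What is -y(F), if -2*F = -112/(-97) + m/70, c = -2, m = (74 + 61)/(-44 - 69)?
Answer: 8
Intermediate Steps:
m = -135/113 (m = 135/(-113) = 135*(-1/113) = -135/113 ≈ -1.1947)
F = -174565/306908 (F = -(-112/(-97) - 135/113/70)/2 = -(-112*(-1/97) - 135/113*1/70)/2 = -(112/97 - 27/1582)/2 = -½*174565/153454 = -174565/306908 ≈ -0.56879)
y(d) = -8 (y(d) = (-2)³ = -8)
-y(F) = -1*(-8) = 8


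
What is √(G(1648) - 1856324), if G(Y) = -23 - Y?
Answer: I*√1857995 ≈ 1363.1*I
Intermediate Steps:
√(G(1648) - 1856324) = √((-23 - 1*1648) - 1856324) = √((-23 - 1648) - 1856324) = √(-1671 - 1856324) = √(-1857995) = I*√1857995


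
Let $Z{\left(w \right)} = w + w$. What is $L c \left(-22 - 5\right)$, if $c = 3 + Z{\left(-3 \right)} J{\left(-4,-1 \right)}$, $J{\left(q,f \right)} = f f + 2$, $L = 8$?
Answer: $3240$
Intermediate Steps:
$J{\left(q,f \right)} = 2 + f^{2}$ ($J{\left(q,f \right)} = f^{2} + 2 = 2 + f^{2}$)
$Z{\left(w \right)} = 2 w$
$c = -15$ ($c = 3 + 2 \left(-3\right) \left(2 + \left(-1\right)^{2}\right) = 3 - 6 \left(2 + 1\right) = 3 - 18 = -15$)
$L c \left(-22 - 5\right) = 8 \left(-15\right) \left(-22 - 5\right) = \left(-120\right) \left(-27\right) = 3240$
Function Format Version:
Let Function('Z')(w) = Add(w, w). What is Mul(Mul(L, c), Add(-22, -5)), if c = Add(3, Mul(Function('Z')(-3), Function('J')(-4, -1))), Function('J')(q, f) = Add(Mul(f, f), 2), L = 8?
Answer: 3240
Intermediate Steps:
Function('J')(q, f) = Add(2, Pow(f, 2)) (Function('J')(q, f) = Add(Pow(f, 2), 2) = Add(2, Pow(f, 2)))
Function('Z')(w) = Mul(2, w)
c = -15 (c = Add(3, Mul(Mul(2, -3), Add(2, Pow(-1, 2)))) = Add(3, Mul(-6, Add(2, 1))) = Add(3, Mul(-6, 3)) = Add(3, -18) = -15)
Mul(Mul(L, c), Add(-22, -5)) = Mul(Mul(8, -15), Add(-22, -5)) = Mul(-120, -27) = 3240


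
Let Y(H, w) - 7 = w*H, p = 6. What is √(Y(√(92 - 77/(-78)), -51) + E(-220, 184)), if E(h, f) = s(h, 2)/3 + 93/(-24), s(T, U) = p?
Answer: √(13858 - 1768*√565734)/52 ≈ 22.061*I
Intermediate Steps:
s(T, U) = 6
Y(H, w) = 7 + H*w (Y(H, w) = 7 + w*H = 7 + H*w)
E(h, f) = -15/8 (E(h, f) = 6/3 + 93/(-24) = 6*(⅓) + 93*(-1/24) = 2 - 31/8 = -15/8)
√(Y(√(92 - 77/(-78)), -51) + E(-220, 184)) = √((7 + √(92 - 77/(-78))*(-51)) - 15/8) = √((7 + √(92 - 77*(-1/78))*(-51)) - 15/8) = √((7 + √(92 + 77/78)*(-51)) - 15/8) = √((7 + √(7253/78)*(-51)) - 15/8) = √((7 + (√565734/78)*(-51)) - 15/8) = √((7 - 17*√565734/26) - 15/8) = √(41/8 - 17*√565734/26)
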